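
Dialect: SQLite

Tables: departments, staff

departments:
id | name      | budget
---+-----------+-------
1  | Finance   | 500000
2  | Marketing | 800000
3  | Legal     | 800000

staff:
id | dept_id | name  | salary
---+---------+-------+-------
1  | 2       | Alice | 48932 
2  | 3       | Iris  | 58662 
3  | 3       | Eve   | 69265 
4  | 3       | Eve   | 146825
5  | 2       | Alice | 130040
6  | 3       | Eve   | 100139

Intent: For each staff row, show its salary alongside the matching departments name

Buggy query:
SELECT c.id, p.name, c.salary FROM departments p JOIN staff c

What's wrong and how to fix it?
Bug: Missing join condition: each staff row is matched to all departments rows instead of just its own

Fix: Specify the join condition linking the foreign key to the parent id

Corrected query:
SELECT c.id, p.name, c.salary FROM departments p JOIN staff c ON c.dept_id = p.id

Result:
id | name      | salary
---+-----------+-------
1  | Marketing | 48932 
2  | Legal     | 58662 
3  | Legal     | 69265 
4  | Legal     | 146825
5  | Marketing | 130040
6  | Legal     | 100139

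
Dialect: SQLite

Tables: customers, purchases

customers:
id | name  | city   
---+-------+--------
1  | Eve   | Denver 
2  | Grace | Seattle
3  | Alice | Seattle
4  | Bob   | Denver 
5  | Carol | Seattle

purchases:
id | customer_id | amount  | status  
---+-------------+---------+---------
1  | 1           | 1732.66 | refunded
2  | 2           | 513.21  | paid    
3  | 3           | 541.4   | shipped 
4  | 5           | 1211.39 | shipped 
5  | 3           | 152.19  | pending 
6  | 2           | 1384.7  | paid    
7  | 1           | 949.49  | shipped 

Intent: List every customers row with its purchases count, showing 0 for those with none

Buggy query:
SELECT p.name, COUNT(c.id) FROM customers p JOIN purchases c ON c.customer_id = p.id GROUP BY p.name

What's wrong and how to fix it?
Bug: INNER JOIN drops customers rows that have no matching purchases rows

Fix: Use LEFT JOIN so parents without children still appear (COUNT(c.id) gives 0)

Corrected query:
SELECT p.name, COUNT(c.id) FROM customers p LEFT JOIN purchases c ON c.customer_id = p.id GROUP BY p.name

Result:
name  | COUNT(c.id)
------+------------
Alice | 2          
Bob   | 0          
Carol | 1          
Eve   | 2          
Grace | 2          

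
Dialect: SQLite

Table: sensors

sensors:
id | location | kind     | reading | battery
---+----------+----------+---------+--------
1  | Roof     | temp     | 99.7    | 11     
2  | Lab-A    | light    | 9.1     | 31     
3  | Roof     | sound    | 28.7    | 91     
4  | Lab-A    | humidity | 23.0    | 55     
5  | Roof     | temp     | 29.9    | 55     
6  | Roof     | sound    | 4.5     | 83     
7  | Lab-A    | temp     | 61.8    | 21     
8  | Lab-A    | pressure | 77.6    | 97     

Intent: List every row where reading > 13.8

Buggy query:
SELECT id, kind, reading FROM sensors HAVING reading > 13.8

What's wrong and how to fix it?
Bug: HAVING filters the output of aggregation, but this query has no GROUP BY and no aggregate functions, so SQLite rejects it (HAVING clause on a non-aggregate query); the condition here is per row

Fix: Replace HAVING with WHERE since the condition applies to individual rows

Corrected query:
SELECT id, kind, reading FROM sensors WHERE reading > 13.8

Result:
id | kind     | reading
---+----------+--------
1  | temp     | 99.7   
3  | sound    | 28.7   
4  | humidity | 23     
5  | temp     | 29.9   
7  | temp     | 61.8   
8  | pressure | 77.6   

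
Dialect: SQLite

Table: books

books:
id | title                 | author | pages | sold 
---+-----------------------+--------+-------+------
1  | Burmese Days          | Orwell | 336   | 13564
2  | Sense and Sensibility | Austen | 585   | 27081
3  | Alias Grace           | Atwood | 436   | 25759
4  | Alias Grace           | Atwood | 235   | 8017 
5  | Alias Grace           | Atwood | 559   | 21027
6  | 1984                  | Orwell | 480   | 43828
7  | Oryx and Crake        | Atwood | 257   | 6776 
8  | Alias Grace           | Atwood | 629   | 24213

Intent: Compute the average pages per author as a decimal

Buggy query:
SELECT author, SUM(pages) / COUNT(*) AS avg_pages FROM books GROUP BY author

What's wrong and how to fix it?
Bug: SUM(pages) and COUNT(*) are both integers; the division truncates the fractional part

Fix: Multiply by 1.0 (or CAST to REAL) to force floating-point division

Corrected query:
SELECT author, SUM(pages) * 1.0 / COUNT(*) AS avg_pages FROM books GROUP BY author

Result:
author | avg_pages
-------+----------
Atwood | 423.2    
Austen | 585      
Orwell | 408      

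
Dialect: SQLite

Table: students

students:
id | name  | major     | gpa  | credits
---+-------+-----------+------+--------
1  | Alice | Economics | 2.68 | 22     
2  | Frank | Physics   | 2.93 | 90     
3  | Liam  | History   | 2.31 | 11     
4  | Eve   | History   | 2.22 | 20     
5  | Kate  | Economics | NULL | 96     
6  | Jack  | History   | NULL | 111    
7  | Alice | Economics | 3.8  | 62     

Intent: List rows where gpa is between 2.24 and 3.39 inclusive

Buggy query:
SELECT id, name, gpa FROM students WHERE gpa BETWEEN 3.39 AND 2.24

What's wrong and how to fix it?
Bug: The bounds are reversed; BETWEEN a AND b requires a <= b to match anything

Fix: Write BETWEEN 2.24 AND 3.39

Corrected query:
SELECT id, name, gpa FROM students WHERE gpa BETWEEN 2.24 AND 3.39

Result:
id | name  | gpa 
---+-------+-----
1  | Alice | 2.68
2  | Frank | 2.93
3  | Liam  | 2.31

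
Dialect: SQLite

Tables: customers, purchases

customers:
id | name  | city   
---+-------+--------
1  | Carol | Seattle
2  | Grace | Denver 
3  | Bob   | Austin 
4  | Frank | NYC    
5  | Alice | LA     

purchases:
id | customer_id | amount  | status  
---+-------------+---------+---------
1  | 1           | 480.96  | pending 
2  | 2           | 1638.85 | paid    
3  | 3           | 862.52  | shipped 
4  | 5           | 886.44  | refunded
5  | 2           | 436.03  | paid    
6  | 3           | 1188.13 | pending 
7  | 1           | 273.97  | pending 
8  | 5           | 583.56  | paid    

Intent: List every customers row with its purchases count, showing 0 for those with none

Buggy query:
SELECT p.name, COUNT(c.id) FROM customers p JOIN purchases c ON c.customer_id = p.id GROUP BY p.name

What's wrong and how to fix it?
Bug: An inner join excludes parents with zero children

Fix: Switch to LEFT JOIN to retain unmatched parent rows

Corrected query:
SELECT p.name, COUNT(c.id) FROM customers p LEFT JOIN purchases c ON c.customer_id = p.id GROUP BY p.name

Result:
name  | COUNT(c.id)
------+------------
Alice | 2          
Bob   | 2          
Carol | 2          
Frank | 0          
Grace | 2          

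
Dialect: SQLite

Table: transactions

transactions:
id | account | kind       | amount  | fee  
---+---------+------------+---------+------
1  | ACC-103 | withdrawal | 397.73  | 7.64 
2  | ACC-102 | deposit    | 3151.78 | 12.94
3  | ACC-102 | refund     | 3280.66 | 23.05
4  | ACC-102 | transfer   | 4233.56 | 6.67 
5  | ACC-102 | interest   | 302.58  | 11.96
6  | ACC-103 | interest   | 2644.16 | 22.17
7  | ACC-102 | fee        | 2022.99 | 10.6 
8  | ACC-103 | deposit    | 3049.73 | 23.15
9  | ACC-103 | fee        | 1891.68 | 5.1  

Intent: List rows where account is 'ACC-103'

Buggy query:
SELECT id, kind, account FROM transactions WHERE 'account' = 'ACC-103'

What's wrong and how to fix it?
Bug: Single quotes denote string literals in SQL; the column name is being compared as a constant string

Fix: Remove the quotes around the column name (or use double quotes for an identifier)

Corrected query:
SELECT id, kind, account FROM transactions WHERE account = 'ACC-103'

Result:
id | kind       | account
---+------------+--------
1  | withdrawal | ACC-103
6  | interest   | ACC-103
8  | deposit    | ACC-103
9  | fee        | ACC-103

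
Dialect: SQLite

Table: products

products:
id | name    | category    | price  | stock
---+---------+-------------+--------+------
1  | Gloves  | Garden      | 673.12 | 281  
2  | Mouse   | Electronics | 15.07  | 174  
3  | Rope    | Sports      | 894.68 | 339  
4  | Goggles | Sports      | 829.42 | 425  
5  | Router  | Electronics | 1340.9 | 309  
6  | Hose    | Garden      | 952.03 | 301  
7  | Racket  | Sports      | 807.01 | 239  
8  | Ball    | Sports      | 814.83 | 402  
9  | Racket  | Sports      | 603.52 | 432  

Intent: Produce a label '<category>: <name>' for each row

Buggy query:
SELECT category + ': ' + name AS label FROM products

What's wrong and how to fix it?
Bug: '+' is numeric addition; on text columns SQLite converts them to 0 instead of concatenating

Fix: Replace + with || to concatenate text

Corrected query:
SELECT category || ': ' || name AS label FROM products

Result:
label              
-------------------
Garden: Gloves     
Electronics: Mouse 
Sports: Rope       
Sports: Goggles    
Electronics: Router
Garden: Hose       
Sports: Racket     
Sports: Ball       
Sports: Racket     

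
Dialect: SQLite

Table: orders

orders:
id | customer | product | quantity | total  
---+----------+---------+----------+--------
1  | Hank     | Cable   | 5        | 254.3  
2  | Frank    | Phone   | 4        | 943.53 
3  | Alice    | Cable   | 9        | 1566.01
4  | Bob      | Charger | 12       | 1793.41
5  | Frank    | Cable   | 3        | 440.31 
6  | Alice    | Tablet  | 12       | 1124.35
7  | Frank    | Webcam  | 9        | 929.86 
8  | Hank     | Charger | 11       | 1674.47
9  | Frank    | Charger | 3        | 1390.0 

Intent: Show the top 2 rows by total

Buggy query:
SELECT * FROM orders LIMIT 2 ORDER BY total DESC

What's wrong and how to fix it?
Bug: LIMIT must come after ORDER BY

Fix: Swap the clauses: ORDER BY first, then LIMIT

Corrected query:
SELECT * FROM orders ORDER BY total DESC LIMIT 2

Result:
id | customer | product | quantity | total  
---+----------+---------+----------+--------
4  | Bob      | Charger | 12       | 1793.41
8  | Hank     | Charger | 11       | 1674.47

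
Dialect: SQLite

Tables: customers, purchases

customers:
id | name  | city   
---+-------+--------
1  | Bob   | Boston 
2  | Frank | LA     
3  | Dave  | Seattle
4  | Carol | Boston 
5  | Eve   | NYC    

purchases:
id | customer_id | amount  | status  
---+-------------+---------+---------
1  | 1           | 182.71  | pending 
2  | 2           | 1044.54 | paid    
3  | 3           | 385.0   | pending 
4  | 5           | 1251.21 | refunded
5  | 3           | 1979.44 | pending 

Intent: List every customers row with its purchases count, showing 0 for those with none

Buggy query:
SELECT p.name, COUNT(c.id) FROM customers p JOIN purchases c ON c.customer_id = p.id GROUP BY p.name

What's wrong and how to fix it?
Bug: An inner join excludes parents with zero children

Fix: Switch to LEFT JOIN to retain unmatched parent rows

Corrected query:
SELECT p.name, COUNT(c.id) FROM customers p LEFT JOIN purchases c ON c.customer_id = p.id GROUP BY p.name

Result:
name  | COUNT(c.id)
------+------------
Bob   | 1          
Carol | 0          
Dave  | 2          
Eve   | 1          
Frank | 1          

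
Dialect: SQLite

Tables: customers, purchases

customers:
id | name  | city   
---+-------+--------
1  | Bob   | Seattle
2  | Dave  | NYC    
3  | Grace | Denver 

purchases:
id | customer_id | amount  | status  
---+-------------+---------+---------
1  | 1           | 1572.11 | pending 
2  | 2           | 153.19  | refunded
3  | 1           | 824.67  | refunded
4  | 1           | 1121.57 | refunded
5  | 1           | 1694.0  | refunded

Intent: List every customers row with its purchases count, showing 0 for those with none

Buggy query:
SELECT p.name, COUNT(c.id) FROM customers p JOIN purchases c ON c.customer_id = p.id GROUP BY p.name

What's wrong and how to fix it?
Bug: INNER JOIN drops customers rows that have no matching purchases rows

Fix: Switch to LEFT JOIN to retain unmatched parent rows

Corrected query:
SELECT p.name, COUNT(c.id) FROM customers p LEFT JOIN purchases c ON c.customer_id = p.id GROUP BY p.name

Result:
name  | COUNT(c.id)
------+------------
Bob   | 4          
Dave  | 1          
Grace | 0          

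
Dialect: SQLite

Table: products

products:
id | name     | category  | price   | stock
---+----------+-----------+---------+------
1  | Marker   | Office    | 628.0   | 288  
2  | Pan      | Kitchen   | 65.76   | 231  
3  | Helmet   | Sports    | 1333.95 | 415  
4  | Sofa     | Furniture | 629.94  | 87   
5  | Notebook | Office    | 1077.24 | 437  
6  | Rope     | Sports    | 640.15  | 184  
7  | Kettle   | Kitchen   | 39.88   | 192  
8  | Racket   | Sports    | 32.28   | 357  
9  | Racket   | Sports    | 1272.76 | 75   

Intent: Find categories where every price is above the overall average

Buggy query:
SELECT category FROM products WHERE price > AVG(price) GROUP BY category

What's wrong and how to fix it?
Bug: AVG() is an aggregate; it can't sit directly in WHERE

Fix: Use a subquery for AVG and a HAVING MIN(...) filter so the condition holds for every row in the group

Corrected query:
SELECT category FROM products GROUP BY category HAVING MIN(price) > (SELECT AVG(price) FROM products)

Result:
(no rows)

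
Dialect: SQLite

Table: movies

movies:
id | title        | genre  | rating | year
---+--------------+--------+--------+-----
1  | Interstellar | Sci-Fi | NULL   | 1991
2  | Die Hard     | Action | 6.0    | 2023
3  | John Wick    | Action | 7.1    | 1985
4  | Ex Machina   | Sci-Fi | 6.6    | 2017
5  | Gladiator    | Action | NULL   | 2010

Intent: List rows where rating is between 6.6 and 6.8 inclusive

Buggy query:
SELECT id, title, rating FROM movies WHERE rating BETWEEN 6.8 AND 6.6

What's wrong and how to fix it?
Bug: BETWEEN expects the lower bound first; with 6.8 AND 6.6 the range is empty

Fix: Swap the bounds so the smaller value comes first

Corrected query:
SELECT id, title, rating FROM movies WHERE rating BETWEEN 6.6 AND 6.8

Result:
id | title      | rating
---+------------+-------
4  | Ex Machina | 6.6   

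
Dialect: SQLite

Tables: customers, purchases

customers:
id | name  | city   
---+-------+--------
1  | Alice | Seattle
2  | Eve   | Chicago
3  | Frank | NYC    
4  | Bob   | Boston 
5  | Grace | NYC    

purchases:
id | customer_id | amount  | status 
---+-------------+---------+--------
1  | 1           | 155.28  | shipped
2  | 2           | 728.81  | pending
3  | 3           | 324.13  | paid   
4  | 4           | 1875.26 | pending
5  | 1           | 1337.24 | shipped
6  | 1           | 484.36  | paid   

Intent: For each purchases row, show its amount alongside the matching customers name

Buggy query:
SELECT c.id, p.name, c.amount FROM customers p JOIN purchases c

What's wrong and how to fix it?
Bug: Missing join condition: each purchases row is matched to all customers rows instead of just its own

Fix: Specify the join condition linking the foreign key to the parent id

Corrected query:
SELECT c.id, p.name, c.amount FROM customers p JOIN purchases c ON c.customer_id = p.id

Result:
id | name  | amount 
---+-------+--------
1  | Alice | 155.28 
2  | Eve   | 728.81 
3  | Frank | 324.13 
4  | Bob   | 1875.26
5  | Alice | 1337.24
6  | Alice | 484.36 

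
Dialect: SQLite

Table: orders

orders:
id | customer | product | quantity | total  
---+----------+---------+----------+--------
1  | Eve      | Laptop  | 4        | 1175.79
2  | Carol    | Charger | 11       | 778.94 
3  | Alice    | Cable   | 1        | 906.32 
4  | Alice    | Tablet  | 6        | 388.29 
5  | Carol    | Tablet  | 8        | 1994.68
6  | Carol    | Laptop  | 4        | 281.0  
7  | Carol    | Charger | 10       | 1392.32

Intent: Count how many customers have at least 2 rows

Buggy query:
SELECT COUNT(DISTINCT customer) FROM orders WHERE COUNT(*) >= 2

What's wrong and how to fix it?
Bug: WHERE filters individual rows, not groups, so a group-level COUNT is invalid there

Fix: Use a subquery that GROUPs and filters with HAVING, then count its rows

Corrected query:
SELECT COUNT(*) FROM (SELECT customer FROM orders GROUP BY customer HAVING COUNT(*) >= 2)

Result:
COUNT(*)
--------
2       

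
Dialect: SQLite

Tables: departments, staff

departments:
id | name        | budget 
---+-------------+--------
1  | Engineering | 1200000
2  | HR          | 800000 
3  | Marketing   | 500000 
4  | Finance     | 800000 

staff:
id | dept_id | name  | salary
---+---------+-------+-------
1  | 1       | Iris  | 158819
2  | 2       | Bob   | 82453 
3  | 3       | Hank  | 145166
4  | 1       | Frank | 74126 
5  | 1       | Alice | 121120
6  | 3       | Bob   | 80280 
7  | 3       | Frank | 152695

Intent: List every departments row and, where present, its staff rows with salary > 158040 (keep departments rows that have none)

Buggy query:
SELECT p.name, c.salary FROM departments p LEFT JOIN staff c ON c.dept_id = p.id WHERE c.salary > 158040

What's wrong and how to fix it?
Bug: A WHERE condition on the right-hand table after LEFT JOIN drops unmatched parents

Fix: Put 'c.salary > 158040' in the JOIN's ON clause instead of WHERE

Corrected query:
SELECT p.name, c.salary FROM departments p LEFT JOIN staff c ON c.dept_id = p.id AND c.salary > 158040

Result:
name        | salary
------------+-------
Engineering | 158819
HR          | NULL  
Marketing   | NULL  
Finance     | NULL  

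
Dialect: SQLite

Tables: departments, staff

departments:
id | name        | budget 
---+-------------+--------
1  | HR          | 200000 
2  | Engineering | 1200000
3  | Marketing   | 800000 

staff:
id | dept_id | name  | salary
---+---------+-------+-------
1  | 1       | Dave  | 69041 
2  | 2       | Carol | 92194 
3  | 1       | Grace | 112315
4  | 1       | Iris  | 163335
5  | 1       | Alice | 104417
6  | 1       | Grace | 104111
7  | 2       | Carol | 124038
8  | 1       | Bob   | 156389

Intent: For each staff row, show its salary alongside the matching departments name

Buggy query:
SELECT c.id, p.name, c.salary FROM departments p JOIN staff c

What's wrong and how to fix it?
Bug: JOIN with no ON clause produces a cartesian product; every staff row pairs with every departments row

Fix: Add ON c.dept_id = p.id to the JOIN

Corrected query:
SELECT c.id, p.name, c.salary FROM departments p JOIN staff c ON c.dept_id = p.id

Result:
id | name        | salary
---+-------------+-------
1  | HR          | 69041 
2  | Engineering | 92194 
3  | HR          | 112315
4  | HR          | 163335
5  | HR          | 104417
6  | HR          | 104111
7  | Engineering | 124038
8  | HR          | 156389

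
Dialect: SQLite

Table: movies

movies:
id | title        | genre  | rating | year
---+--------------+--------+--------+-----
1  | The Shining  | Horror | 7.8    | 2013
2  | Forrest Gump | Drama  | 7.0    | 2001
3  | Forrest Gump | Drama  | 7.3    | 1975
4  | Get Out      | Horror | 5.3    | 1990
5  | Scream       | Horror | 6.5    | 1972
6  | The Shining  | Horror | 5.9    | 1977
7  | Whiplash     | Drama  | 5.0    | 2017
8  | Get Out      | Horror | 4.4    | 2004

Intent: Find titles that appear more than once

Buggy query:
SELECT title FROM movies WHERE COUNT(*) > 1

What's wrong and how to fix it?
Bug: COUNT(*) is an aggregate and cannot be used in WHERE

Fix: Group first, then use HAVING for the count condition

Corrected query:
SELECT title FROM movies GROUP BY title HAVING COUNT(*) > 1

Result:
title       
------------
Forrest Gump
Get Out     
The Shining 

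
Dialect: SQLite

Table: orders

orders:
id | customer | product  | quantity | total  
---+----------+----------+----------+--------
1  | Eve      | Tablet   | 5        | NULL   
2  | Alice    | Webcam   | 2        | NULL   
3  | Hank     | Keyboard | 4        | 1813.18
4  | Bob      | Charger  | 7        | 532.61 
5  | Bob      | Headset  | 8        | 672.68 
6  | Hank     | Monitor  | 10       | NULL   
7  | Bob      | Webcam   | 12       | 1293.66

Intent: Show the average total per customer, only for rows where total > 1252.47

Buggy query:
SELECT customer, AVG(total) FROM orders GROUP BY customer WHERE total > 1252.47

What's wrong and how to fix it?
Bug: WHERE cannot follow GROUP BY

Fix: Place WHERE between FROM and GROUP BY

Corrected query:
SELECT customer, AVG(total) FROM orders WHERE total > 1252.47 GROUP BY customer

Result:
customer | AVG(total)
---------+-----------
Bob      | 1293.66   
Hank     | 1813.18   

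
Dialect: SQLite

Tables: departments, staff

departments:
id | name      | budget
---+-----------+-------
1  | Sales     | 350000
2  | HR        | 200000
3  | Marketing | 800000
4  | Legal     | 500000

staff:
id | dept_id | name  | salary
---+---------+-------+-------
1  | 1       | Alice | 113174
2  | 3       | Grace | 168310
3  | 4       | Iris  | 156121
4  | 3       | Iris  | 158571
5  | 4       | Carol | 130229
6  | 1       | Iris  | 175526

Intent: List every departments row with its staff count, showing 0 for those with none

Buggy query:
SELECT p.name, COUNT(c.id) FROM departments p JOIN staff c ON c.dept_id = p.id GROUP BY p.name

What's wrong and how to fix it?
Bug: INNER JOIN drops departments rows that have no matching staff rows

Fix: Switch to LEFT JOIN to retain unmatched parent rows

Corrected query:
SELECT p.name, COUNT(c.id) FROM departments p LEFT JOIN staff c ON c.dept_id = p.id GROUP BY p.name

Result:
name      | COUNT(c.id)
----------+------------
HR        | 0          
Legal     | 2          
Marketing | 2          
Sales     | 2          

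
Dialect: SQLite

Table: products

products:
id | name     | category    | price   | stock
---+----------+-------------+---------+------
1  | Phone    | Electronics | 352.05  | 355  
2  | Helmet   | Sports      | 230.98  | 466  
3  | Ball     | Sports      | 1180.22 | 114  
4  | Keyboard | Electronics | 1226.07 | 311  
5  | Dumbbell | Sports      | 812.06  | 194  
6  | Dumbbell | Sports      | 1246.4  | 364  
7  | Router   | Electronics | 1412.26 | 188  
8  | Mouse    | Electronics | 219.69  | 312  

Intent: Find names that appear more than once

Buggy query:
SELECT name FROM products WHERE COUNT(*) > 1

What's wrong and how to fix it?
Bug: WHERE can't reference COUNT(*); aggregates are computed after WHERE

Fix: Group first, then use HAVING for the count condition

Corrected query:
SELECT name FROM products GROUP BY name HAVING COUNT(*) > 1

Result:
name    
--------
Dumbbell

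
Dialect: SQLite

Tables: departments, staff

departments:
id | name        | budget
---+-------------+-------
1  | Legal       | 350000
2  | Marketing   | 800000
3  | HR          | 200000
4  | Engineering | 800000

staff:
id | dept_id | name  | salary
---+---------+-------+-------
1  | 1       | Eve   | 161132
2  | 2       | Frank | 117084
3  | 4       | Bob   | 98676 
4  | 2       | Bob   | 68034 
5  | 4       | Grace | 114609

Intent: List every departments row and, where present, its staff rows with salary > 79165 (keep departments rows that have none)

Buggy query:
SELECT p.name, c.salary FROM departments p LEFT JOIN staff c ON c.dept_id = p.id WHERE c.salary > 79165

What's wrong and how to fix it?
Bug: A WHERE condition on the right-hand table after LEFT JOIN drops unmatched parents

Fix: Move the right-table condition into the ON clause so unmatched parents are kept

Corrected query:
SELECT p.name, c.salary FROM departments p LEFT JOIN staff c ON c.dept_id = p.id AND c.salary > 79165

Result:
name        | salary
------------+-------
Legal       | 161132
Marketing   | 117084
HR          | NULL  
Engineering | 98676 
Engineering | 114609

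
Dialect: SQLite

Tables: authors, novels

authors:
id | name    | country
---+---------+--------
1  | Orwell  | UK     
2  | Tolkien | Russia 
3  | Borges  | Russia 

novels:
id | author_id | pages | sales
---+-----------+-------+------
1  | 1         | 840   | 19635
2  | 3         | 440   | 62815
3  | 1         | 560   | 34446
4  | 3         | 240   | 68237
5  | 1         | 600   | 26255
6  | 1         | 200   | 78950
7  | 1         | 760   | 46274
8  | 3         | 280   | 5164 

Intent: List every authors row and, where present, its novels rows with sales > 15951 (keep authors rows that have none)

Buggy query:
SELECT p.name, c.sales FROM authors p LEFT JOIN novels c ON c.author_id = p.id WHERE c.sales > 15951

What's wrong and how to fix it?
Bug: A WHERE condition on the right-hand table after LEFT JOIN drops unmatched parents

Fix: Put 'c.sales > 15951' in the JOIN's ON clause instead of WHERE

Corrected query:
SELECT p.name, c.sales FROM authors p LEFT JOIN novels c ON c.author_id = p.id AND c.sales > 15951

Result:
name    | sales
--------+------
Orwell  | 19635
Orwell  | 26255
Orwell  | 34446
Orwell  | 46274
Orwell  | 78950
Tolkien | NULL 
Borges  | 62815
Borges  | 68237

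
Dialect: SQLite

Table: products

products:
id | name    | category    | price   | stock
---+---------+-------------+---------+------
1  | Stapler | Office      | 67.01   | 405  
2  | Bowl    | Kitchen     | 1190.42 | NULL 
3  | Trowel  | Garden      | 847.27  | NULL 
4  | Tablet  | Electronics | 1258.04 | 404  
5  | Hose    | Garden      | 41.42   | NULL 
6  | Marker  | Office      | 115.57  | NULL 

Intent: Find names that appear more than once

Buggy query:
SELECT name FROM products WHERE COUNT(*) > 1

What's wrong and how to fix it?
Bug: WHERE can't reference COUNT(*); aggregates are computed after WHERE

Fix: Group first, then use HAVING for the count condition

Corrected query:
SELECT name FROM products GROUP BY name HAVING COUNT(*) > 1

Result:
(no rows)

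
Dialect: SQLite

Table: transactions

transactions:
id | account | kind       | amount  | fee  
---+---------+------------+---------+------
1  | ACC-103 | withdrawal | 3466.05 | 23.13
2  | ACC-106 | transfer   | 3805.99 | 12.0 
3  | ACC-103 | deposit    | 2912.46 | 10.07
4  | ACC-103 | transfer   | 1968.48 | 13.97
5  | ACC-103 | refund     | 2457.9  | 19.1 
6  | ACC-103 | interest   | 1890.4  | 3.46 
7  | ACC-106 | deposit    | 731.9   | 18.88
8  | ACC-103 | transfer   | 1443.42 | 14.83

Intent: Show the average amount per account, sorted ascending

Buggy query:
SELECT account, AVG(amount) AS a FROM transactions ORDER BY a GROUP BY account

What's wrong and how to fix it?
Bug: ORDER BY appears before GROUP BY; SQL clause order requires GROUP BY first

Fix: Move ORDER BY to the end, after GROUP BY

Corrected query:
SELECT account, AVG(amount) AS a FROM transactions GROUP BY account ORDER BY a

Result:
account | a          
--------+------------
ACC-106 | 2268.945   
ACC-103 | 2356.451667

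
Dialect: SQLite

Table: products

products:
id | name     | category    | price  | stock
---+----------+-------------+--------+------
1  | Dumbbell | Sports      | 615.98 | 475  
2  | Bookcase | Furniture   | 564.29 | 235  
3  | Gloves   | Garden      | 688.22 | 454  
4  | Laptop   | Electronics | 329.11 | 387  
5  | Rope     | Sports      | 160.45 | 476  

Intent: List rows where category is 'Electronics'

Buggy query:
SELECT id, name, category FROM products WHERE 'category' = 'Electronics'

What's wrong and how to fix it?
Bug: 'category' in single quotes is a string literal, not the column; the comparison is literal-vs-literal and never true

Fix: Reference the column as category without single quotes

Corrected query:
SELECT id, name, category FROM products WHERE category = 'Electronics'

Result:
id | name   | category   
---+--------+------------
4  | Laptop | Electronics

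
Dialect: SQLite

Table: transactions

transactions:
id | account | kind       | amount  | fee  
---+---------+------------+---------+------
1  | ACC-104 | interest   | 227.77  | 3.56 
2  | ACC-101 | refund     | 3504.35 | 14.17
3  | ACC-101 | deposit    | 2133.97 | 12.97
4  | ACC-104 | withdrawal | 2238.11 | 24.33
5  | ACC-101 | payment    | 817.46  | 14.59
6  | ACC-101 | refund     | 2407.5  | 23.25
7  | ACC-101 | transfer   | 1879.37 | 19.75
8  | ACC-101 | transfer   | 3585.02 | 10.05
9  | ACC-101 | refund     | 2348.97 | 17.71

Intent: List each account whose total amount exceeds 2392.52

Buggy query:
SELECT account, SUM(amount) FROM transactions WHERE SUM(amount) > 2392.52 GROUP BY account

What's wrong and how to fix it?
Bug: WHERE runs before GROUP BY, so aggregates aren't available there

Fix: Use HAVING (which filters groups after aggregation) instead of WHERE

Corrected query:
SELECT account, SUM(amount) FROM transactions GROUP BY account HAVING SUM(amount) > 2392.52

Result:
account | SUM(amount)
--------+------------
ACC-101 | 16676.64   
ACC-104 | 2465.88    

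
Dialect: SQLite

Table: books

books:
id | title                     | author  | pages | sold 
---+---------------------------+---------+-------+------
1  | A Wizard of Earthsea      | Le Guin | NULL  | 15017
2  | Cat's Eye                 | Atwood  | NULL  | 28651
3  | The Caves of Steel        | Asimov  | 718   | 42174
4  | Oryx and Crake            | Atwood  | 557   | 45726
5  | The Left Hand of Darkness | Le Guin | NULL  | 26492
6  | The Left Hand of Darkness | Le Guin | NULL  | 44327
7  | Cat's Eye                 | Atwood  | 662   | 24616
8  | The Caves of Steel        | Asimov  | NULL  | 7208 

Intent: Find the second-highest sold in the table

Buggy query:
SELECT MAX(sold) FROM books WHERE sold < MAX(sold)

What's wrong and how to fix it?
Bug: The inner MAX is an aggregate inside WHERE, which is not allowed

Fix: Put the inner MAX in a scalar subquery

Corrected query:
SELECT MAX(sold) FROM books WHERE sold < (SELECT MAX(sold) FROM books)

Result:
MAX(sold)
---------
44327    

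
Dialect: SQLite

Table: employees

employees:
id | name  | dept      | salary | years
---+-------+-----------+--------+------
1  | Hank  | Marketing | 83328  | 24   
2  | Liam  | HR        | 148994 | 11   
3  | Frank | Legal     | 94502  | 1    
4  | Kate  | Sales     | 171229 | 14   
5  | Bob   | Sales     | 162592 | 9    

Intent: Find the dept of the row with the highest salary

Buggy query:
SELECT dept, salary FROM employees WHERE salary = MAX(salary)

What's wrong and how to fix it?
Bug: MAX(salary) is an aggregate and cannot be used directly in WHERE

Fix: Use a subquery: WHERE salary = (SELECT MAX(salary) FROM employees)

Corrected query:
SELECT dept, salary FROM employees WHERE salary = (SELECT MAX(salary) FROM employees)

Result:
dept  | salary
------+-------
Sales | 171229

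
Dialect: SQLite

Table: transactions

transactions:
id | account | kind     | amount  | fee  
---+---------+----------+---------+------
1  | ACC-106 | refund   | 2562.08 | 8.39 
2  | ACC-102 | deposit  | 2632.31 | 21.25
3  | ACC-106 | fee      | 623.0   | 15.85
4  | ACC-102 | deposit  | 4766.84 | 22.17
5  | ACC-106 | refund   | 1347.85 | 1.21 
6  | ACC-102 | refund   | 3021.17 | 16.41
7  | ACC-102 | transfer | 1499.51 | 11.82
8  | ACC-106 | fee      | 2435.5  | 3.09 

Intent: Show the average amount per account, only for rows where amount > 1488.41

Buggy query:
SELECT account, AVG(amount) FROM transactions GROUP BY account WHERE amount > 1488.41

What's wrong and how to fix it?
Bug: Row-level WHERE must come before GROUP BY in the clause order

Fix: Place WHERE between FROM and GROUP BY

Corrected query:
SELECT account, AVG(amount) FROM transactions WHERE amount > 1488.41 GROUP BY account

Result:
account | AVG(amount)
--------+------------
ACC-102 | 2979.9575  
ACC-106 | 2498.79    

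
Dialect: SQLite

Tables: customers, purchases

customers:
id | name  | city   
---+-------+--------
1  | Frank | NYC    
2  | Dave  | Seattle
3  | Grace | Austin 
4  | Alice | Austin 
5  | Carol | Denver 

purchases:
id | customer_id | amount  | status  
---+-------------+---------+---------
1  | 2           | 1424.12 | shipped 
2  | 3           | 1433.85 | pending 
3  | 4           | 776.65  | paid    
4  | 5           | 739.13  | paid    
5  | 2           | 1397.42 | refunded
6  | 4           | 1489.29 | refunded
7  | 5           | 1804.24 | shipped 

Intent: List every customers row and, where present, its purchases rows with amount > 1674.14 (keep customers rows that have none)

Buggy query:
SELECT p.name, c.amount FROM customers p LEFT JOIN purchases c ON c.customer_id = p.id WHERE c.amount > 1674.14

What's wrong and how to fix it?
Bug: A WHERE condition on the right-hand table after LEFT JOIN drops unmatched parents

Fix: Move the right-table condition into the ON clause so unmatched parents are kept

Corrected query:
SELECT p.name, c.amount FROM customers p LEFT JOIN purchases c ON c.customer_id = p.id AND c.amount > 1674.14

Result:
name  | amount 
------+--------
Frank | NULL   
Dave  | NULL   
Grace | NULL   
Alice | NULL   
Carol | 1804.24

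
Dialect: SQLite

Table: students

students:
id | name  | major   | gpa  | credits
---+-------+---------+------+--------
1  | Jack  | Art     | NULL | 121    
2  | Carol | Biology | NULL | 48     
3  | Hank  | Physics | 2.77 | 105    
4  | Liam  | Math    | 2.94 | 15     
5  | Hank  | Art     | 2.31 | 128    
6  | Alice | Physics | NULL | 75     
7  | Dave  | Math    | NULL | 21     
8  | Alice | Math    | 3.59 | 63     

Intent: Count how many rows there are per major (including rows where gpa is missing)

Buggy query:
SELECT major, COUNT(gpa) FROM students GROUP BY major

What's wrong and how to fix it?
Bug: COUNT(column) counts non-NULL values only; rows with NULL gpa aren't counted

Fix: Replace COUNT(gpa) with COUNT(*)

Corrected query:
SELECT major, COUNT(*) FROM students GROUP BY major

Result:
major   | COUNT(*)
--------+---------
Art     | 2       
Biology | 1       
Math    | 3       
Physics | 2       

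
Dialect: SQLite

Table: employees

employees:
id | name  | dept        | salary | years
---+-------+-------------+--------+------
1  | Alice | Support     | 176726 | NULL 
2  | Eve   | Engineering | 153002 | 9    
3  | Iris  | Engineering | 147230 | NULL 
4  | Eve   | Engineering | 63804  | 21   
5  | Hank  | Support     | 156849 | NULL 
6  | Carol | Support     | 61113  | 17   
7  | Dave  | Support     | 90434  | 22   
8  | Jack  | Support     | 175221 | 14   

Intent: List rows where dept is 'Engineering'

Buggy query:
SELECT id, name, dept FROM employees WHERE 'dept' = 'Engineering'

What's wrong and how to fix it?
Bug: 'dept' in single quotes is a string literal, not the column; the comparison is literal-vs-literal and never true

Fix: Reference the column as dept without single quotes

Corrected query:
SELECT id, name, dept FROM employees WHERE dept = 'Engineering'

Result:
id | name | dept       
---+------+------------
2  | Eve  | Engineering
3  | Iris | Engineering
4  | Eve  | Engineering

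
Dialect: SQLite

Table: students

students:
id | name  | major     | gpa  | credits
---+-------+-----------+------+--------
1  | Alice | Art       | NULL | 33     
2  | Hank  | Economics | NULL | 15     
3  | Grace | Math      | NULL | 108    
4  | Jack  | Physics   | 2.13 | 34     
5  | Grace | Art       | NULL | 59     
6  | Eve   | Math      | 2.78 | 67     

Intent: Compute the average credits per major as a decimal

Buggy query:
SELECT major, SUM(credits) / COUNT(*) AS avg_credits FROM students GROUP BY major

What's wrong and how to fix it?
Bug: SUM(credits) and COUNT(*) are both integers; the division truncates the fractional part

Fix: Cast one side to REAL so the division keeps the fractional part

Corrected query:
SELECT major, SUM(credits) * 1.0 / COUNT(*) AS avg_credits FROM students GROUP BY major

Result:
major     | avg_credits
----------+------------
Art       | 46         
Economics | 15         
Math      | 87.5       
Physics   | 34         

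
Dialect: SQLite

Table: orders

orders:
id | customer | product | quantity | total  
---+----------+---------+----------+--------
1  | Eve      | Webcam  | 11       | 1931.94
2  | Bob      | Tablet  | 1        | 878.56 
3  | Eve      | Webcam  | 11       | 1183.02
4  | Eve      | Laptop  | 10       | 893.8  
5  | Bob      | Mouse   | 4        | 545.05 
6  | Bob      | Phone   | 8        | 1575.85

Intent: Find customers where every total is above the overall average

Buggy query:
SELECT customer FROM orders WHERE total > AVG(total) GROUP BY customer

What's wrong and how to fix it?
Bug: WHERE evaluates per row before aggregation, so AVG() is unavailable

Fix: Compute the overall average in a scalar subquery and compare each group's MIN against it in HAVING

Corrected query:
SELECT customer FROM orders GROUP BY customer HAVING MIN(total) > (SELECT AVG(total) FROM orders)

Result:
(no rows)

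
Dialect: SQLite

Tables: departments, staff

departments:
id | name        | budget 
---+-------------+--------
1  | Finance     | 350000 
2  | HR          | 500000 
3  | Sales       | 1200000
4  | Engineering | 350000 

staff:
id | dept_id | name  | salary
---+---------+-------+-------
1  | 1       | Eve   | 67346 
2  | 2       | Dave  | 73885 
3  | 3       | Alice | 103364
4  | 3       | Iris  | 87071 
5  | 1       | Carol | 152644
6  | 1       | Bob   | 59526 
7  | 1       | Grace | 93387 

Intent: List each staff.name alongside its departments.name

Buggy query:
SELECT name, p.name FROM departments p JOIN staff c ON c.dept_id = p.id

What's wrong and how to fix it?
Bug: Both tables have a 'name' column; the unqualified reference is ambiguous

Fix: Prefix ambiguous columns with the table alias

Corrected query:
SELECT c.name, p.name FROM departments p JOIN staff c ON c.dept_id = p.id

Result:
name  | name   
------+--------
Eve   | Finance
Dave  | HR     
Alice | Sales  
Iris  | Sales  
Carol | Finance
Bob   | Finance
Grace | Finance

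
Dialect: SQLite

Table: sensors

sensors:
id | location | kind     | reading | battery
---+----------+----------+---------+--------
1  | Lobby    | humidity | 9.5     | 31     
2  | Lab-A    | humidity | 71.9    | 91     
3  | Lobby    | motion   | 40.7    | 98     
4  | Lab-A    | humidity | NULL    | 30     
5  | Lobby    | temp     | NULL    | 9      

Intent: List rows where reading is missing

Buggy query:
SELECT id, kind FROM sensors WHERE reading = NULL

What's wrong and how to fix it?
Bug: Comparing to NULL with '=' never matches; NULL = NULL is unknown, not true

Fix: Use IS NULL to test for NULL

Corrected query:
SELECT id, kind FROM sensors WHERE reading IS NULL

Result:
id | kind    
---+---------
4  | humidity
5  | temp    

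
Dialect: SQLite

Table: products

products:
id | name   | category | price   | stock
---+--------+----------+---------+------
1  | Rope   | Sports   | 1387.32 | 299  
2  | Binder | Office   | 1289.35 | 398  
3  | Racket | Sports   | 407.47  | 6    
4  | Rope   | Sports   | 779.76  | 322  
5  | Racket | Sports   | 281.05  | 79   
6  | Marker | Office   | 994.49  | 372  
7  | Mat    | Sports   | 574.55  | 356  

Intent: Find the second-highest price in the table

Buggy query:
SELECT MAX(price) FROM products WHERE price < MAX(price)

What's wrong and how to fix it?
Bug: MAX(price) on the right of the comparison is an aggregate-in-WHERE error

Fix: Put the inner MAX in a scalar subquery

Corrected query:
SELECT MAX(price) FROM products WHERE price < (SELECT MAX(price) FROM products)

Result:
MAX(price)
----------
1289.35   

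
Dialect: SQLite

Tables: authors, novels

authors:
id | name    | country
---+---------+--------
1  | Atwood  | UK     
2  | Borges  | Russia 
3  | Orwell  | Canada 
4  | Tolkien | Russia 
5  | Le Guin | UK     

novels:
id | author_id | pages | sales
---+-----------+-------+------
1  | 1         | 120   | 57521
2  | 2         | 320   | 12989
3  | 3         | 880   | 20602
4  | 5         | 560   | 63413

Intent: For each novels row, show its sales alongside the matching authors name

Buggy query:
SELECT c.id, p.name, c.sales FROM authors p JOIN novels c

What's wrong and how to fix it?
Bug: JOIN with no ON clause produces a cartesian product; every novels row pairs with every authors row

Fix: Specify the join condition linking the foreign key to the parent id

Corrected query:
SELECT c.id, p.name, c.sales FROM authors p JOIN novels c ON c.author_id = p.id

Result:
id | name    | sales
---+---------+------
1  | Atwood  | 57521
2  | Borges  | 12989
3  | Orwell  | 20602
4  | Le Guin | 63413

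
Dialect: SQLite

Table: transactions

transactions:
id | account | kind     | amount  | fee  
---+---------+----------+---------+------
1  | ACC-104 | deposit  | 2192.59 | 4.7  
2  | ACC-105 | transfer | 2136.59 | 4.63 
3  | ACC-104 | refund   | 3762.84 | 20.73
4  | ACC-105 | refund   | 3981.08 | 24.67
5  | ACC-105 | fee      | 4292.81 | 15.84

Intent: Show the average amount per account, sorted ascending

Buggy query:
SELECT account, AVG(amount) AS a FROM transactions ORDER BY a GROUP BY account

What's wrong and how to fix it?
Bug: ORDER BY appears before GROUP BY; SQL clause order requires GROUP BY first

Fix: Reorder: SELECT … FROM … GROUP BY … ORDER BY …

Corrected query:
SELECT account, AVG(amount) AS a FROM transactions GROUP BY account ORDER BY a

Result:
account | a       
--------+---------
ACC-104 | 2977.715
ACC-105 | 3470.16 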